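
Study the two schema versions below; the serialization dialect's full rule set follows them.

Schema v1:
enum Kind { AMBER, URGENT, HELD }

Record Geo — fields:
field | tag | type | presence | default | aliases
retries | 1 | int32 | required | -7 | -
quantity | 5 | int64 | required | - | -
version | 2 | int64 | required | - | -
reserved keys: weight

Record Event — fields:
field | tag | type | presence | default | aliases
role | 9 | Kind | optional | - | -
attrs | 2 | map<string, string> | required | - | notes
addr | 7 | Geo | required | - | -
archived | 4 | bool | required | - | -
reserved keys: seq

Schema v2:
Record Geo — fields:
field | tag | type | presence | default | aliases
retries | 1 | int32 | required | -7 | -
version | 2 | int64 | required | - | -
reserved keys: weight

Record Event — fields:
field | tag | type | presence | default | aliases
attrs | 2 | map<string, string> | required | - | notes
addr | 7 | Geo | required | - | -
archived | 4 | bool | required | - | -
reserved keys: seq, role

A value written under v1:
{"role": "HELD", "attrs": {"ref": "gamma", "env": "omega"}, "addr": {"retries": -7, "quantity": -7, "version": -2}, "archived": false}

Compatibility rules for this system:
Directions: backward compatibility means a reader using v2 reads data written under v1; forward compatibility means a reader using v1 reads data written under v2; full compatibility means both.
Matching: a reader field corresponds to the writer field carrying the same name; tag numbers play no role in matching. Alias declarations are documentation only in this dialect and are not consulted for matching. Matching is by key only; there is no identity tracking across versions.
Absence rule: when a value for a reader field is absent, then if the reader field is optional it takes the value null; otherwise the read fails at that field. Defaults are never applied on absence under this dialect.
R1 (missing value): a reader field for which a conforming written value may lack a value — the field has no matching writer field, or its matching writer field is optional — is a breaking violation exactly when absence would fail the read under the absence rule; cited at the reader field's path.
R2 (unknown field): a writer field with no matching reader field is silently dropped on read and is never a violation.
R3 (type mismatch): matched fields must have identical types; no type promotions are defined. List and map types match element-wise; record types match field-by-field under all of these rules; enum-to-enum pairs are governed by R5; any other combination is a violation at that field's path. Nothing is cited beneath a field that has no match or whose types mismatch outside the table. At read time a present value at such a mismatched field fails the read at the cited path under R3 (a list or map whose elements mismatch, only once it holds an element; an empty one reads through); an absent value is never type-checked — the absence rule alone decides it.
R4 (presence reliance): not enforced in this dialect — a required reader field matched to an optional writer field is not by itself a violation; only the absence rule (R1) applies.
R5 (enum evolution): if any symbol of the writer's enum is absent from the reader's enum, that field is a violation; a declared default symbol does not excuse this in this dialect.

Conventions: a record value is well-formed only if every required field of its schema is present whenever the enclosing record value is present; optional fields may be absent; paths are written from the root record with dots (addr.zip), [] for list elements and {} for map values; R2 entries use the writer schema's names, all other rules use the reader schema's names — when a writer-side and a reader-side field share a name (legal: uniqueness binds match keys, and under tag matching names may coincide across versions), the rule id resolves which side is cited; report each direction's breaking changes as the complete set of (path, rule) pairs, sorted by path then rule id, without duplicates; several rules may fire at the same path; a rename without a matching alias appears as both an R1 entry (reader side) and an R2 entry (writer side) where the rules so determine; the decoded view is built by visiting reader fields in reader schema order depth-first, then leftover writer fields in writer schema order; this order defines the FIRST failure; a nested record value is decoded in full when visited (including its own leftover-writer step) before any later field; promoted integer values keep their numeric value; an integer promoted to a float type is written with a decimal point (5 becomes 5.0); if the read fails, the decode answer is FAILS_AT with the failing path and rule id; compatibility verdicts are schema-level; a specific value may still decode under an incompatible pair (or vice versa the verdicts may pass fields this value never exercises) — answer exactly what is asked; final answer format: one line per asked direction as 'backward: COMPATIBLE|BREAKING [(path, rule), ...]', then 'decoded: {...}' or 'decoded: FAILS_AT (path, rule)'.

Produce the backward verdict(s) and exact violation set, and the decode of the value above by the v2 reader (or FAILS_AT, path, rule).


backward: COMPATIBLE []; decoded: {"attrs": {"ref": "gamma", "env": "omega"}, "addr": {"retries": -7, "version": -2}, "archived": false}

each type pair in Event: writer, then reader
backward on Event — v2 reading data written by v1:
  writer required, map<string, string> -> map<string, string>: reader attrs maps from writer attrs
  writer required, Geo -> Geo: reader addr maps from writer addr
  writer required, bool -> bool: reader archived maps from writer archived
  role (writer side), unknown to reader
  writer required, int32 -> int32: reader addr.retries maps from writer addr.retries
  writer required, int64 -> int64: reader addr.version maps from writer addr.version
  addr.quantity (writer side), unknown to reader
  => backward: COMPATIBLE
decoding the Event value with the v2 reader:
  attrs := {"ref": "gamma", "env": "omega"}
  addr.retries := -7
  addr.version := -2
  writer addr.quantity: unknown -> dropped
  archived := false
  writer role: unknown -> dropped
  => decoded: {"attrs": {"ref": "gamma", "env": "omega"}, "addr": {"retries": -7, "version": -2}, "archived": false}


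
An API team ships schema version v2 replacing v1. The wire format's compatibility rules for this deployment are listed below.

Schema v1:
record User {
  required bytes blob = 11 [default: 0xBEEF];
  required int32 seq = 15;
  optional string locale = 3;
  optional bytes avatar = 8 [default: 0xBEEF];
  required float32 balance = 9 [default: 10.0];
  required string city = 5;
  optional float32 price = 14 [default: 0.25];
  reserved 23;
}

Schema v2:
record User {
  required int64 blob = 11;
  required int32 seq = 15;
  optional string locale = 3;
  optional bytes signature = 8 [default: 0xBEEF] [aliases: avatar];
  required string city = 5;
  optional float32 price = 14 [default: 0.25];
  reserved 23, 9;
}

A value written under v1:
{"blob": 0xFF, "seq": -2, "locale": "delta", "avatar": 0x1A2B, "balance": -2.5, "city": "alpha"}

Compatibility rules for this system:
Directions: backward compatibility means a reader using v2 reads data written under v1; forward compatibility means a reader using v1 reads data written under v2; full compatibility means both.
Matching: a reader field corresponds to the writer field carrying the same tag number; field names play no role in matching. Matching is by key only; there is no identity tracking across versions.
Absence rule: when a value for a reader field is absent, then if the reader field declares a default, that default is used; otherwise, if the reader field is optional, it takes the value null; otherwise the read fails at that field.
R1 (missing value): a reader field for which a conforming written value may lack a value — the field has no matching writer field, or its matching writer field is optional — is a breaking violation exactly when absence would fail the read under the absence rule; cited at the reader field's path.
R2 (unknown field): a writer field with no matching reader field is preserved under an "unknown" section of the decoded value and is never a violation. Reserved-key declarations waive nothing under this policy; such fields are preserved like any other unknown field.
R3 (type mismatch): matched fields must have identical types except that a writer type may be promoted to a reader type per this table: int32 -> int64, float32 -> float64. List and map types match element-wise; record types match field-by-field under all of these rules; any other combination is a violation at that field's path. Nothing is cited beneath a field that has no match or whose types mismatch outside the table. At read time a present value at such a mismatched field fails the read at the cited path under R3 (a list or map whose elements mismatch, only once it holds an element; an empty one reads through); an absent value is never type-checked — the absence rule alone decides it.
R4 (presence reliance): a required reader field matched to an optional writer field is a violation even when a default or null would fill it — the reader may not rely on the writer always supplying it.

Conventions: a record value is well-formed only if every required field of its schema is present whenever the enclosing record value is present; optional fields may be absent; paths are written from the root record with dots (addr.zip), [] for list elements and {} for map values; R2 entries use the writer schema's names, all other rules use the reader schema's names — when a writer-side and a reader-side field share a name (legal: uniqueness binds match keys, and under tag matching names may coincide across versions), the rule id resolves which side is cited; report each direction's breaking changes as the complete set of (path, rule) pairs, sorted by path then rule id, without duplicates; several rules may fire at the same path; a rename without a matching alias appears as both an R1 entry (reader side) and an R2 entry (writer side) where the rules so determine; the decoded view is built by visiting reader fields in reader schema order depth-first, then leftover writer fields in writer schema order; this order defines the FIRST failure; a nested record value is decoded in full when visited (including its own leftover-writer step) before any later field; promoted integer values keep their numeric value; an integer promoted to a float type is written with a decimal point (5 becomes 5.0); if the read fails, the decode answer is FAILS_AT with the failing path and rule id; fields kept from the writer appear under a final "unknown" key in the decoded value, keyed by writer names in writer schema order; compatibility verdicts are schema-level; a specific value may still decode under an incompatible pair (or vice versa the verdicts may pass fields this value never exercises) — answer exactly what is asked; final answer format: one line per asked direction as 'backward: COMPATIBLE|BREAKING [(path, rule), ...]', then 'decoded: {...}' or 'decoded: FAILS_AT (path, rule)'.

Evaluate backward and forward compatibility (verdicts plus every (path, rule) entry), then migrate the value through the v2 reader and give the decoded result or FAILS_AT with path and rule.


backward: BREAKING [(blob, R3)]; forward: BREAKING [(blob, R3)]; decoded: FAILS_AT (blob, R3)

the writer's type comes first in each User pair
backward on User — v2 reading data written by v1:
  blob: paired with writer blob (bytes -> int64; writer required)
  seq: paired with writer seq (int32 -> int32; writer required)
  locale: paired with writer locale (string -> string; writer optional)
  signature: paired with writer avatar (bytes -> bytes; writer optional)
  city: paired with writer city (string -> string; writer required)
  price: paired with writer price (float32 -> float32; writer optional)
  writer field balance has no reader counterpart
  rule R3 violated at blob
  => backward verdict for User: BREAKING, 1 violation(s)
forward on User — v1 reading data written by v2:
  blob: paired with writer blob (int64 -> bytes; writer required)
  seq: paired with writer seq (int32 -> int32; writer required)
  locale: paired with writer locale (string -> string; writer optional)
  avatar: paired with writer signature (bytes -> bytes; writer optional)
  balance: no writer match
  city: paired with writer city (string -> string; writer required)
  price: paired with writer price (float32 -> float32; writer optional)
  rule R3 violated at blob
  => forward verdict for User: BREAKING, 1 violation(s)
decoding the User value with the v2 reader:
  read fails at blob under R3
  => FAILS_AT (blob, R3)


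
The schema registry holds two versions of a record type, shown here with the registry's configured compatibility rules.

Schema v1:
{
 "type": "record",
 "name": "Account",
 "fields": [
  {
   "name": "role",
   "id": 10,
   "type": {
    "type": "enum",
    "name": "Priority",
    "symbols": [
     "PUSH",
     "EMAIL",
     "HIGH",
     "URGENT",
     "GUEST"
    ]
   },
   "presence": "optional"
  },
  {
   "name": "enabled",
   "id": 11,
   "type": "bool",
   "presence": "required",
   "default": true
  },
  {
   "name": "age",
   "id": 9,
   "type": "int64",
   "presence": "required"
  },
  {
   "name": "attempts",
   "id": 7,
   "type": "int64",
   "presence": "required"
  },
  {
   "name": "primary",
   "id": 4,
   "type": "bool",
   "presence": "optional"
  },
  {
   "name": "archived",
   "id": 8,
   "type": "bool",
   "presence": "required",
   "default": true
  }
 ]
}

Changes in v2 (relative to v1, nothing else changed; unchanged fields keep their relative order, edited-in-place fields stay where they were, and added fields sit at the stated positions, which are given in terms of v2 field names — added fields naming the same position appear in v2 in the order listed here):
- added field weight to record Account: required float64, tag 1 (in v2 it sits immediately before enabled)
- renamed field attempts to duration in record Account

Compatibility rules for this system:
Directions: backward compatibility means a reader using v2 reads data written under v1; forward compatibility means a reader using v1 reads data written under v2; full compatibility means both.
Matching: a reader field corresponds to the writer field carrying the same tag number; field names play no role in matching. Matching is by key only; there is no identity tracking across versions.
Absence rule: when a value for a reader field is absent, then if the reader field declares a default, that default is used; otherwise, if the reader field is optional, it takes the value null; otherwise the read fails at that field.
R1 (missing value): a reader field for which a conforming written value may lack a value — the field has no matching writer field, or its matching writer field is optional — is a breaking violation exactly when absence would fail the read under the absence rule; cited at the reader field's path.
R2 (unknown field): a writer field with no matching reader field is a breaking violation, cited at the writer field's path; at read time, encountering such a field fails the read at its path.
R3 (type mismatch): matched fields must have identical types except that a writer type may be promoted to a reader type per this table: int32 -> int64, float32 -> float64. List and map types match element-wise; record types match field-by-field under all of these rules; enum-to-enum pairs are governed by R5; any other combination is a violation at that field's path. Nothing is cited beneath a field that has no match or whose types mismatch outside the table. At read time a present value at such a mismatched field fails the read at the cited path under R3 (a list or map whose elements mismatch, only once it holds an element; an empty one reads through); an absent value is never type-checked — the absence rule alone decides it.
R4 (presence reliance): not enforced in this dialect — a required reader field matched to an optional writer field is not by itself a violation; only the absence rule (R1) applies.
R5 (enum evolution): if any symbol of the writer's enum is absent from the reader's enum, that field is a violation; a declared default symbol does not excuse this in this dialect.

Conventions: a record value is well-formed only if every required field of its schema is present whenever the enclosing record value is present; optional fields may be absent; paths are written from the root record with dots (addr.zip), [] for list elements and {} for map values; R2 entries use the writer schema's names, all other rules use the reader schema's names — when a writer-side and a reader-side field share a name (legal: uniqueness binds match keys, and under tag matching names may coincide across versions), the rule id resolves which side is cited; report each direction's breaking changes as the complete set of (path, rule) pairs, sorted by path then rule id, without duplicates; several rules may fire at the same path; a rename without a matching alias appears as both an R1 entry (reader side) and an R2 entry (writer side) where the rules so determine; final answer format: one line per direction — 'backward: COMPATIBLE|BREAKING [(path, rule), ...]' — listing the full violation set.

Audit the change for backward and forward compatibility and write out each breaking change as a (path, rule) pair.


backward: BREAKING [(weight, R1)]; forward: BREAKING [(weight, R2)]

arrows below run writer -> reader for Account
checking backward for Account: reader v2 against writer v1:
  role: paired with writer role (Priority -> Priority; writer optional)
  weight has no writer counterpart
  enabled: paired with writer enabled (bool -> bool; writer required)
  age: paired with writer age (int64 -> int64; writer required)
  duration: paired with writer attempts (int64 -> int64; writer required)
  primary: paired with writer primary (bool -> bool; writer optional)
  archived: paired with writer archived (bool -> bool; writer required)
  R1 fires at weight
  => backward verdict for Account: BREAKING, 1 violation(s)
checking forward for Account: reader v1 against writer v2:
  role: paired with writer role (Priority -> Priority; writer optional)
  enabled: paired with writer enabled (bool -> bool; writer required)
  age: paired with writer age (int64 -> int64; writer required)
  attempts: paired with writer duration (int64 -> int64; writer required)
  primary: paired with writer primary (bool -> bool; writer optional)
  archived: paired with writer archived (bool -> bool; writer required)
  weight (writer side), unknown to reader
  R2 fires at weight
  => forward verdict for Account: BREAKING, 1 violation(s)


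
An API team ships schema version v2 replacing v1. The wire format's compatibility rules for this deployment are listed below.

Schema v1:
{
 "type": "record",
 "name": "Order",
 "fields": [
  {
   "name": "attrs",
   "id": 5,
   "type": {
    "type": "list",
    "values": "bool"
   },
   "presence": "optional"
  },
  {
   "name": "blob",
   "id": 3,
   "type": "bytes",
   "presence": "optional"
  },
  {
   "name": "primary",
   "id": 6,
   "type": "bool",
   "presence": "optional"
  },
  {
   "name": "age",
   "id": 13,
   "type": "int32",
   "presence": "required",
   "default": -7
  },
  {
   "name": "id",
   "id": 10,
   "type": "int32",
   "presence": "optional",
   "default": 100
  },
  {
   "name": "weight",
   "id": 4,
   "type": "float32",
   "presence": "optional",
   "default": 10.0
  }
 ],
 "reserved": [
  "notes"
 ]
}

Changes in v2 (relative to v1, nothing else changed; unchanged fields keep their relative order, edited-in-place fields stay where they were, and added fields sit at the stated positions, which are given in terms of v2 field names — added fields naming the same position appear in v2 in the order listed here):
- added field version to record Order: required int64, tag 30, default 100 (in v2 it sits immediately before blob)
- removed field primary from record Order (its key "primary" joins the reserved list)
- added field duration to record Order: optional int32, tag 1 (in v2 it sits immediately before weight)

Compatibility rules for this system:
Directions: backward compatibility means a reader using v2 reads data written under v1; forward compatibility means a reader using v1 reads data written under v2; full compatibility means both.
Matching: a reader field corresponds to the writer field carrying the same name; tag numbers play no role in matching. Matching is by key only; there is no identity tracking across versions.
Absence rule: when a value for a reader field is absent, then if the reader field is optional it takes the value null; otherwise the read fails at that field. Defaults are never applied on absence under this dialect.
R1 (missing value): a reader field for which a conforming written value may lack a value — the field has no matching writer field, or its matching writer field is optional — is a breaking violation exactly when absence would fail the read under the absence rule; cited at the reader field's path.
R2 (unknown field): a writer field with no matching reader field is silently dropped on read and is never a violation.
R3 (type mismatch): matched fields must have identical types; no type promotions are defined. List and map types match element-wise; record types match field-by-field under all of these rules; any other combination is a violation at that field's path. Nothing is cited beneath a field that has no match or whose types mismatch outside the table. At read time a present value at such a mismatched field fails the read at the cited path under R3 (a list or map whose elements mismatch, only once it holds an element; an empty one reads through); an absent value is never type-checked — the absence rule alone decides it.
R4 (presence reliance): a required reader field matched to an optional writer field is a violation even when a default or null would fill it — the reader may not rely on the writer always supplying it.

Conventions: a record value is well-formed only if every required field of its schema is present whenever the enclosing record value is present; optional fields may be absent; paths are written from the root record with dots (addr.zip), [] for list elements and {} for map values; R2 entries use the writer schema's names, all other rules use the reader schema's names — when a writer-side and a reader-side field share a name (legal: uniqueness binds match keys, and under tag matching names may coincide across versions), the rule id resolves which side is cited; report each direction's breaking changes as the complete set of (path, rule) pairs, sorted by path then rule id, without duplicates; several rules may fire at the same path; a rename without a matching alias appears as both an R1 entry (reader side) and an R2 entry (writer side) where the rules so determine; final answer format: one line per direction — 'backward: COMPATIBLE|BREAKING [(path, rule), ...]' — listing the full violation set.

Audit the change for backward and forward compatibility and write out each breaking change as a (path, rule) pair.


arrows below run writer -> reader for Order
backward analysis of Order with v2 as reader and v1 as writer:
  attrs: list<bool> -> list<bool>, writer optional; from attrs
  no writer field matches reader version
  blob: bytes -> bytes, writer optional; from blob
  age: int32 -> int32, writer required; from age
  id: int32 -> int32, writer optional; from id
  no writer field matches reader duration
  weight: float32 -> float32, writer optional; from weight
  primary (writer side), unknown to reader
  rule R1 violated at version
  => backward verdict for Order: BREAKING, 1 violation(s)
forward analysis of Order with v1 as reader and v2 as writer:
  attrs: list<bool> -> list<bool>, writer optional; from attrs
  blob: bytes -> bytes, writer optional; from blob
  no writer field matches reader primary
  age: int32 -> int32, writer required; from age
  id: int32 -> int32, writer optional; from id
  weight: float32 -> float32, writer optional; from weight
  version (writer side), unknown to reader
  duration (writer side), unknown to reader
  => forward verdict for Order: COMPATIBLE, no violations

backward: BREAKING [(version, R1)]; forward: COMPATIBLE []


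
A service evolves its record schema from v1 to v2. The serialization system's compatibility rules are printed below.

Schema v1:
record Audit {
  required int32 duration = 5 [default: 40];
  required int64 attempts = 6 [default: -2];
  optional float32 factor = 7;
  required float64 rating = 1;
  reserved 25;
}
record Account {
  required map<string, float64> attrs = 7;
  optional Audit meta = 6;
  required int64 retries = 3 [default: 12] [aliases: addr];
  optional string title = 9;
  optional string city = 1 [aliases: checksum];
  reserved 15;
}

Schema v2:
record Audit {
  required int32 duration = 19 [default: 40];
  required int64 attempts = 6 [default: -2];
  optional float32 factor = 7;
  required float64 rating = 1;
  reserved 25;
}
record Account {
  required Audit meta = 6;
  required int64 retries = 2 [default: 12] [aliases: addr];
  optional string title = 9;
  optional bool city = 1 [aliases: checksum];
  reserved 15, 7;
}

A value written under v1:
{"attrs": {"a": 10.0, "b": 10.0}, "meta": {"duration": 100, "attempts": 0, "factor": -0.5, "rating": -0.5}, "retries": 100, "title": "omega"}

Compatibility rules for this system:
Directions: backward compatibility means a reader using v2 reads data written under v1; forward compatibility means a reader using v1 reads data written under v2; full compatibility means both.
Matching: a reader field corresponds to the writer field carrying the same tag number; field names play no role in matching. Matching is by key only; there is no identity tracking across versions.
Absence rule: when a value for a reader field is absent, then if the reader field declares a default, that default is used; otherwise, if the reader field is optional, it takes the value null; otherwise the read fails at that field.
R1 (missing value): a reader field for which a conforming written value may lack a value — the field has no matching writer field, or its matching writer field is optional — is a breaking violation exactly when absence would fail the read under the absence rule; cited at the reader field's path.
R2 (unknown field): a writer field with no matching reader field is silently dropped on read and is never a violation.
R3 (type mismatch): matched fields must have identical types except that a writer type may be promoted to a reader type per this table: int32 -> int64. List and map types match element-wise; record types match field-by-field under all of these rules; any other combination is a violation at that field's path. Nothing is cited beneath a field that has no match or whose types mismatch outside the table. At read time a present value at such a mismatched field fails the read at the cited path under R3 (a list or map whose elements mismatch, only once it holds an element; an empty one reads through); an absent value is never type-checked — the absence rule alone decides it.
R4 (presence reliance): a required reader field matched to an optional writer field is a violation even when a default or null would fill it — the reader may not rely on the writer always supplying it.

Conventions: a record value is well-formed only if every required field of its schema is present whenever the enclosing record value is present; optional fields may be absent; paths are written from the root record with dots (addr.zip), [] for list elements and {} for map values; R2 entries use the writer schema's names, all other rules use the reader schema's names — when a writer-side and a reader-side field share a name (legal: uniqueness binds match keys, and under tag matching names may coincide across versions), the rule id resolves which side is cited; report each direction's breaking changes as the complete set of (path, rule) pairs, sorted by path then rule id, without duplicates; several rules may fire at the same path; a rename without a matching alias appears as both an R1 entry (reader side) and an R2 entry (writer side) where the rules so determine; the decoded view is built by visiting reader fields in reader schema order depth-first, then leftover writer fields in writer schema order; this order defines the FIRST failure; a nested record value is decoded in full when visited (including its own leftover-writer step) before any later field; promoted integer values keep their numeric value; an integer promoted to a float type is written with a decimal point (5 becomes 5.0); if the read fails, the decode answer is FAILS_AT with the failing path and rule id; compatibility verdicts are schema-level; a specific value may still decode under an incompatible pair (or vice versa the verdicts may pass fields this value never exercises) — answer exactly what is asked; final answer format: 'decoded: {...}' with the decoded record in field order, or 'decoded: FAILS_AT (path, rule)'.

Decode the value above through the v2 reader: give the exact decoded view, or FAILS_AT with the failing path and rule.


arrows below run writer -> reader for Account
decode (reader v2):
  meta.duration := 40 (absent -> default)
  meta.attempts := 0
  meta.factor := -0.5
  meta.rating := -0.5
  writer meta.duration: unknown -> dropped
  retries := 12 (absent -> default)
  title := "omega"
  city := null (absent, optional -> null)
  writer attrs: unknown -> dropped
  writer retries: unknown -> dropped
  => decoded: {"meta": {"duration": 40, "attempts": 0, "factor": -0.5, "rating": -0.5}, "retries": 12, "title": "omega", "city": null}
remaining Account differences; none change what is asked:
  field city in record Account: type string changed to bool -> changes Account's schema-level verdicts only — the decode of this value is the same
  field meta in record Account: optional changed to required -> changes Account's schema-level verdicts only — the decode of this value is the same

decoded: {"meta": {"duration": 40, "attempts": 0, "factor": -0.5, "rating": -0.5}, "retries": 12, "title": "omega", "city": null}


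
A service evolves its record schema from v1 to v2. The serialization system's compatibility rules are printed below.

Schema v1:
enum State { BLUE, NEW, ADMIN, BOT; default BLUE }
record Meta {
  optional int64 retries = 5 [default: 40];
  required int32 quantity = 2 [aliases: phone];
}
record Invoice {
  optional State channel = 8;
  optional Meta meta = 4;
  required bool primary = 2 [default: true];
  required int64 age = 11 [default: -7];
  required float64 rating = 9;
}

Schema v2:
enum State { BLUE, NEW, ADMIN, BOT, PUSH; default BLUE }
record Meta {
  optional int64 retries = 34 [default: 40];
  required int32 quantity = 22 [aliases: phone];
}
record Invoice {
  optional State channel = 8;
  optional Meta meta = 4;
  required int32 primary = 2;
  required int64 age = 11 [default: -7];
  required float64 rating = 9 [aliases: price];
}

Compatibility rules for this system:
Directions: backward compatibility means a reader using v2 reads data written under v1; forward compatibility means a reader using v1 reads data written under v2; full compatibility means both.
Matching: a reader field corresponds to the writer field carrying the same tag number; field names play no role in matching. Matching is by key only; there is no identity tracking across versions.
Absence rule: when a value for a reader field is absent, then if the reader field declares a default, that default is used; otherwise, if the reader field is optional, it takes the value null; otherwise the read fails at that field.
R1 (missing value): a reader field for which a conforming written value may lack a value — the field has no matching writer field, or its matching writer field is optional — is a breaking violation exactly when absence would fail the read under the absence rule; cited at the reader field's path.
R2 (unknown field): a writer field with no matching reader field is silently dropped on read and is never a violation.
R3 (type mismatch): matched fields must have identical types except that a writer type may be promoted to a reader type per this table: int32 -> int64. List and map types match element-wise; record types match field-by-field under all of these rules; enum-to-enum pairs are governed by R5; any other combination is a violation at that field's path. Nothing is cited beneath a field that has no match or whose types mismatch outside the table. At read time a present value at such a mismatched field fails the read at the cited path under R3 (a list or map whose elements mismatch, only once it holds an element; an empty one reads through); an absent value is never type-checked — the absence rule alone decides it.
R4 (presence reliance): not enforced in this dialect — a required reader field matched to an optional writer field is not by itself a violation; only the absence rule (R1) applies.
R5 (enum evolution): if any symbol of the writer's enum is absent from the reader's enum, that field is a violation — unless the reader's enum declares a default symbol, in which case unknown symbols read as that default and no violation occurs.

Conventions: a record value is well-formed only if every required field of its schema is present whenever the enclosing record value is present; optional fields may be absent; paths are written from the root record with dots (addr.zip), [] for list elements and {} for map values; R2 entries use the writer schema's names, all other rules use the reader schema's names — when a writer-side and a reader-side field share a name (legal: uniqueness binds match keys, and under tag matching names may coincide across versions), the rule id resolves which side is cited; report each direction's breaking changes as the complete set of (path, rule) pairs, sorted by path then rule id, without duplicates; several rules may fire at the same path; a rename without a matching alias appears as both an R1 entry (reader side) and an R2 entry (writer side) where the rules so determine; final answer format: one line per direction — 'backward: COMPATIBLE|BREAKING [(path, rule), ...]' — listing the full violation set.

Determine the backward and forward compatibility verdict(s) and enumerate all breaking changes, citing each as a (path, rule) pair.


each type pair in Invoice: writer, then reader
backward analysis of Invoice with v2 as reader and v1 as writer:
  channel: State -> State, writer optional; from channel
  meta: Meta -> Meta, writer optional; from meta
  primary: bool -> int32, writer required; from primary
  age: int64 -> int64, writer required; from age
  rating: float64 -> float64, writer required; from rating
  no writer field matches reader meta.retries
  no writer field matches reader meta.quantity
  writer meta.retries: unknown to reader
  writer meta.quantity: unknown to reader
  violation R1 at meta.quantity
  violation R3 at primary
  backward on Invoice therefore BREAKING (2)
forward analysis of Invoice with v1 as reader and v2 as writer:
  channel: State -> State, writer optional; from channel
  meta: Meta -> Meta, writer optional; from meta
  primary: int32 -> bool, writer required; from primary
  age: int64 -> int64, writer required; from age
  rating: float64 -> float64, writer required; from rating
  no writer field matches reader meta.retries
  no writer field matches reader meta.quantity
  writer meta.retries: unknown to reader
  writer meta.quantity: unknown to reader
  violation R1 at meta.quantity
  violation R3 at primary
  forward on Invoice therefore BREAKING (2)

backward: BREAKING [(meta.quantity, R1), (primary, R3)]; forward: BREAKING [(meta.quantity, R1), (primary, R3)]


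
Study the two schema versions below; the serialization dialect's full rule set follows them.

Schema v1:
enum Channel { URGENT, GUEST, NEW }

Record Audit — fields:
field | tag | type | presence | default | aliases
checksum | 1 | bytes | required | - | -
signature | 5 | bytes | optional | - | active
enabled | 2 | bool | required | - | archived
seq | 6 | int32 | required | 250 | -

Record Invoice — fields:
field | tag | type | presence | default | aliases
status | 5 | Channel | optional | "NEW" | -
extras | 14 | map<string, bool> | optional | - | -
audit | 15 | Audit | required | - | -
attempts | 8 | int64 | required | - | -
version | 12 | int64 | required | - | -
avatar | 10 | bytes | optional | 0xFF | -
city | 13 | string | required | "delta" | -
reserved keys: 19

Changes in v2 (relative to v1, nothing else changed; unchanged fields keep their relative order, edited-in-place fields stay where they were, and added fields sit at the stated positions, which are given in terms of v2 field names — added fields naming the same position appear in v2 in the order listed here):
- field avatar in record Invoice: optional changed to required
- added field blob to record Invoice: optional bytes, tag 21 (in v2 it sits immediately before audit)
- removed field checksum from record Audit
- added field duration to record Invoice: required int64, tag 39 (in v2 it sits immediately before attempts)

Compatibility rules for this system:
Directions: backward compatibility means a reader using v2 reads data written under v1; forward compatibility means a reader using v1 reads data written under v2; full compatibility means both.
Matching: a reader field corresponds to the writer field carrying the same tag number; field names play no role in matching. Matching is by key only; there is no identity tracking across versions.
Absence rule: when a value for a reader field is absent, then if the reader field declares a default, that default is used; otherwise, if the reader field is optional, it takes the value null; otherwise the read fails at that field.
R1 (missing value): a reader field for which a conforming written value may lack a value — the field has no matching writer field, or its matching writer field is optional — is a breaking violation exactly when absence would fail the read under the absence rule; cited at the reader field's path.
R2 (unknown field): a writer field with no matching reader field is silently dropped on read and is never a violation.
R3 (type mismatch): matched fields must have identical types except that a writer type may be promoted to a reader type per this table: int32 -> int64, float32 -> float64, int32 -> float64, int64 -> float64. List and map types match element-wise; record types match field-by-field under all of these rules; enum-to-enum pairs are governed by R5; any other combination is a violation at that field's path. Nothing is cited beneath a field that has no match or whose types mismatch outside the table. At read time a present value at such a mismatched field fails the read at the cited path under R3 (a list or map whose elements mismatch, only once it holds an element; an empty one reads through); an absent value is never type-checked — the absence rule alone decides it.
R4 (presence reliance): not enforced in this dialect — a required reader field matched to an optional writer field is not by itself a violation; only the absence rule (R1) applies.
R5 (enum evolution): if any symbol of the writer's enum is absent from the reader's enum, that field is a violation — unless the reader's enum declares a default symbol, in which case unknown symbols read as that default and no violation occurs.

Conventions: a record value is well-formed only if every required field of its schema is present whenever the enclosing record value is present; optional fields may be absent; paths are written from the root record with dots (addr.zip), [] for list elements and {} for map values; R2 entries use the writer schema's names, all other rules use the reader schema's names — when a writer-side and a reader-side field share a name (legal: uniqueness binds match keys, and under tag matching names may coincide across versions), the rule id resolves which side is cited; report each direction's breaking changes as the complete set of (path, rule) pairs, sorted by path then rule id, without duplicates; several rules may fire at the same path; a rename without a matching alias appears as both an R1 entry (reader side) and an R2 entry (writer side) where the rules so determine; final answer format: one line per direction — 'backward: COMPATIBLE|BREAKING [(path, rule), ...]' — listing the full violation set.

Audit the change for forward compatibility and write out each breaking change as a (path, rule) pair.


in Invoice below, arrows point writer -> reader
checking forward for Invoice: reader v1 against writer v2:
  status <- status (Channel -> Channel, writer optional)
  extras <- extras (map<string, bool> -> map<string, bool>, writer optional)
  audit <- audit (Audit -> Audit, writer required)
  attempts <- attempts (int64 -> int64, writer required)
  version <- version (int64 -> int64, writer required)
  avatar <- avatar (bytes -> bytes, writer required)
  city <- city (string -> string, writer required)
  writer field blob has no reader counterpart
  writer field duration has no reader counterpart
  audit.checksum: no writer-side match
  audit.signature <- audit.signature (bytes -> bytes, writer optional)
  audit.enabled <- audit.enabled (bool -> bool, writer required)
  audit.seq <- audit.seq (int32 -> int32, writer required)
  R1 fires at audit.checksum
  => forward verdict for Invoice: BREAKING, 1 violation(s)
checking off the Invoice differences that do not matter here:
  field avatar in record Invoice: optional changed to required -> triggers nothing under Invoice's printed rules — same verdict
  added field duration to record Invoice: required int64, tag 39 (in v2 it sits immediately before attempts) -> its effect on Invoice is confined to the backward direction, not asked
  added field blob to record Invoice: optional bytes, tag 21 (in v2 it sits immediately before audit) -> triggers nothing under Invoice's printed rules — same verdict

forward: BREAKING [(audit.checksum, R1)]
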